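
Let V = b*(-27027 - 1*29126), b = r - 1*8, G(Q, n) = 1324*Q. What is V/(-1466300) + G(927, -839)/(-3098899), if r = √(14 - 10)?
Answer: -1421867612841/2271957801850 ≈ -0.62583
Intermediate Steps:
r = 2 (r = √4 = 2)
b = -6 (b = 2 - 1*8 = 2 - 8 = -6)
V = 336918 (V = -6*(-27027 - 1*29126) = -6*(-27027 - 29126) = -6*(-56153) = 336918)
V/(-1466300) + G(927, -839)/(-3098899) = 336918/(-1466300) + (1324*927)/(-3098899) = 336918*(-1/1466300) + 1227348*(-1/3098899) = -168459/733150 - 1227348/3098899 = -1421867612841/2271957801850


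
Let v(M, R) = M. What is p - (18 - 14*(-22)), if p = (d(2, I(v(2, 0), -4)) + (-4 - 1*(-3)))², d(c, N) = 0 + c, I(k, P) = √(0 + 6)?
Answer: -325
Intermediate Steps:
I(k, P) = √6
d(c, N) = c
p = 1 (p = (2 + (-4 - 1*(-3)))² = (2 + (-4 + 3))² = (2 - 1)² = 1² = 1)
p - (18 - 14*(-22)) = 1 - (18 - 14*(-22)) = 1 - (18 + 308) = 1 - 1*326 = 1 - 326 = -325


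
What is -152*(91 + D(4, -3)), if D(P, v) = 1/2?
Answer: -13908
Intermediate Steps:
D(P, v) = 1/2
-152*(91 + D(4, -3)) = -152*(91 + 1/2) = -152*183/2 = -13908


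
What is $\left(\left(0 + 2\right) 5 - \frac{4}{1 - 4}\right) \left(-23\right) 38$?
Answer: $- \frac{29716}{3} \approx -9905.3$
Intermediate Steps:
$\left(\left(0 + 2\right) 5 - \frac{4}{1 - 4}\right) \left(-23\right) 38 = \left(2 \cdot 5 - \frac{4}{-3}\right) \left(-23\right) 38 = \left(10 - - \frac{4}{3}\right) \left(-23\right) 38 = \left(10 + \frac{4}{3}\right) \left(-23\right) 38 = \frac{34}{3} \left(-23\right) 38 = \left(- \frac{782}{3}\right) 38 = - \frac{29716}{3}$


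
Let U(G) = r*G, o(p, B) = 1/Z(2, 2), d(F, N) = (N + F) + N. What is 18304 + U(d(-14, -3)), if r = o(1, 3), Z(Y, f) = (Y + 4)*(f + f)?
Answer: 109819/6 ≈ 18303.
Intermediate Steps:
d(F, N) = F + 2*N (d(F, N) = (F + N) + N = F + 2*N)
Z(Y, f) = 2*f*(4 + Y) (Z(Y, f) = (4 + Y)*(2*f) = 2*f*(4 + Y))
o(p, B) = 1/24 (o(p, B) = 1/(2*2*(4 + 2)) = 1/(2*2*6) = 1/24)
r = 1/24 ≈ 0.041667
U(G) = G/24
18304 + U(d(-14, -3)) = 18304 + (-14 + 2*(-3))/24 = 18304 + (-14 - 6)/24 = 18304 + (1/24)*(-20) = 18304 - 5/6 = 109819/6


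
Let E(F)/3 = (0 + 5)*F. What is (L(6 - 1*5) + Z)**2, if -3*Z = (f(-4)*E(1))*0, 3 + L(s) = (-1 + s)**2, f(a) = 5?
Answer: 9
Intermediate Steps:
E(F) = 15*F (E(F) = 3*((0 + 5)*F) = 3*(5*F) = 15*F)
L(s) = -3 + (-1 + s)**2
Z = 0 (Z = -5*(15*1)*0/3 = -5*15*0/3 = -25*0 = -1/3*0 = 0)
(L(6 - 1*5) + Z)**2 = ((-3 + (-1 + (6 - 1*5))**2) + 0)**2 = ((-3 + (-1 + (6 - 5))**2) + 0)**2 = ((-3 + (-1 + 1)**2) + 0)**2 = ((-3 + 0**2) + 0)**2 = ((-3 + 0) + 0)**2 = (-3 + 0)**2 = (-3)**2 = 9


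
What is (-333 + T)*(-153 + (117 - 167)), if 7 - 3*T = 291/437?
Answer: 88060385/1311 ≈ 67170.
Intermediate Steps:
T = 2768/1311 (T = 7/3 - 97/437 = 2768/1311 ≈ 2.1114)
(-333 + T)*(-153 + (117 - 167)) = (-333 + 2768/1311)*(-153 + (117 - 167)) = -433795*(-153 - 50)/1311 = -433795/1311*(-203) = 88060385/1311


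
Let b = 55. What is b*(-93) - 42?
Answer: -5157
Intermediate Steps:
b*(-93) - 42 = 55*(-93) - 42 = -5115 - 42 = -5157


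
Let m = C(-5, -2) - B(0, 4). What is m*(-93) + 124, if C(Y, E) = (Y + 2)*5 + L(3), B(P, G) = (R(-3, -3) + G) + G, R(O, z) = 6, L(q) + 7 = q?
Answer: 3193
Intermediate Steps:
L(q) = -7 + q
B(P, G) = 6 + 2*G (B(P, G) = (6 + G) + G = 6 + 2*G)
C(Y, E) = 6 + 5*Y (C(Y, E) = (Y + 2)*5 + (-7 + 3) = (2 + Y)*5 - 4 = (10 + 5*Y) - 4 = 6 + 5*Y)
m = -33 (m = (6 + 5*(-5)) - (6 + 2*4) = (6 - 25) - (6 + 8) = -19 - 1*14 = -19 - 14 = -33)
m*(-93) + 124 = -33*(-93) + 124 = 3069 + 124 = 3193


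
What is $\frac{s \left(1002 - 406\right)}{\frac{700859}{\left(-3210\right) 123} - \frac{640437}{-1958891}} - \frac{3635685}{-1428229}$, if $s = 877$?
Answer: $- \frac{577379090415361150625625}{1599677389195136911} \approx -3.6093 \cdot 10^{5}$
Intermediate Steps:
$\frac{s \left(1002 - 406\right)}{\frac{700859}{\left(-3210\right) 123} - \frac{640437}{-1958891}} - \frac{3635685}{-1428229} = \frac{877 \left(1002 - 406\right)}{\frac{700859}{\left(-3210\right) 123} - \frac{640437}{-1958891}} - \frac{3635685}{-1428229} = \frac{877 \cdot 596}{\frac{700859}{-394830} - - \frac{640437}{1958891}} - - \frac{3635685}{1428229} = \frac{522692}{700859 \left(- \frac{1}{394830}\right) + \frac{640437}{1958891}} + \frac{3635685}{1428229} = \frac{522692}{- \frac{700859}{394830} + \frac{640437}{1958891}} + \frac{3635685}{1428229} = \frac{522692}{- \frac{1120042646659}{773428933530}} + \frac{3635685}{1428229} = 522692 \left(- \frac{773428933530}{1120042646659}\right) + \frac{3635685}{1428229} = - \frac{404265116124662760}{1120042646659} + \frac{3635685}{1428229} = - \frac{577379090415361150625625}{1599677389195136911}$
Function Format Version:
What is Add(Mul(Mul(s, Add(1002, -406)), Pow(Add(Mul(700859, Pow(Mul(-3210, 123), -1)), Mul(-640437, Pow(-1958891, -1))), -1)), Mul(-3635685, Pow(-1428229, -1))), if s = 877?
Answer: Rational(-577379090415361150625625, 1599677389195136911) ≈ -3.6093e+5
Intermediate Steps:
Add(Mul(Mul(s, Add(1002, -406)), Pow(Add(Mul(700859, Pow(Mul(-3210, 123), -1)), Mul(-640437, Pow(-1958891, -1))), -1)), Mul(-3635685, Pow(-1428229, -1))) = Add(Mul(Mul(877, Add(1002, -406)), Pow(Add(Mul(700859, Pow(Mul(-3210, 123), -1)), Mul(-640437, Pow(-1958891, -1))), -1)), Mul(-3635685, Pow(-1428229, -1))) = Add(Mul(Mul(877, 596), Pow(Add(Mul(700859, Pow(-394830, -1)), Mul(-640437, Rational(-1, 1958891))), -1)), Mul(-3635685, Rational(-1, 1428229))) = Add(Mul(522692, Pow(Add(Mul(700859, Rational(-1, 394830)), Rational(640437, 1958891)), -1)), Rational(3635685, 1428229)) = Add(Mul(522692, Pow(Add(Rational(-700859, 394830), Rational(640437, 1958891)), -1)), Rational(3635685, 1428229)) = Add(Mul(522692, Pow(Rational(-1120042646659, 773428933530), -1)), Rational(3635685, 1428229)) = Add(Mul(522692, Rational(-773428933530, 1120042646659)), Rational(3635685, 1428229)) = Add(Rational(-404265116124662760, 1120042646659), Rational(3635685, 1428229)) = Rational(-577379090415361150625625, 1599677389195136911)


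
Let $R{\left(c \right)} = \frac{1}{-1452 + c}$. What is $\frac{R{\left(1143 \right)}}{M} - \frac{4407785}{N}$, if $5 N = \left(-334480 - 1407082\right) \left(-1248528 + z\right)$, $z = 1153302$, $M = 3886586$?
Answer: $- \frac{1470440258124359}{11064931721137955716} \approx -0.00013289$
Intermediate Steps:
$N = \frac{165841983012}{5}$ ($N = \frac{\left(-334480 - 1407082\right) \left(-1248528 + 1153302\right)}{5} = \frac{\left(-1741562\right) \left(-95226\right)}{5} = \frac{1}{5} \cdot 165841983012 = \frac{165841983012}{5} \approx 3.3168 \cdot 10^{10}$)
$\frac{R{\left(1143 \right)}}{M} - \frac{4407785}{N} = \frac{1}{\left(-1452 + 1143\right) 3886586} - \frac{4407785}{\frac{165841983012}{5}} = \frac{1}{-309} \cdot \frac{1}{3886586} - \frac{22038925}{165841983012} = \left(- \frac{1}{309}\right) \frac{1}{3886586} - \frac{22038925}{165841983012} = - \frac{1}{1200955074} - \frac{22038925}{165841983012} = - \frac{1470440258124359}{11064931721137955716}$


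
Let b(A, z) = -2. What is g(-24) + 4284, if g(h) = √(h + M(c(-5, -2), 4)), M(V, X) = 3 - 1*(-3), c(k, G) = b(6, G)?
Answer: 4284 + 3*I*√2 ≈ 4284.0 + 4.2426*I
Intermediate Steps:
c(k, G) = -2
M(V, X) = 6 (M(V, X) = 3 + 3 = 6)
g(h) = √(6 + h) (g(h) = √(h + 6) = √(6 + h))
g(-24) + 4284 = √(6 - 24) + 4284 = √(-18) + 4284 = 3*I*√2 + 4284 = 4284 + 3*I*√2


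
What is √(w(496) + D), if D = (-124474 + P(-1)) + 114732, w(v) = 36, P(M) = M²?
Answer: I*√9705 ≈ 98.514*I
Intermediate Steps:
D = -9741 (D = (-124474 + (-1)²) + 114732 = (-124474 + 1) + 114732 = -124473 + 114732 = -9741)
√(w(496) + D) = √(36 - 9741) = √(-9705) = I*√9705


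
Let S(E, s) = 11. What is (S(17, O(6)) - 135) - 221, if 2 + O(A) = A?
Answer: -345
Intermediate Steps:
O(A) = -2 + A
(S(17, O(6)) - 135) - 221 = (11 - 135) - 221 = -124 - 221 = -345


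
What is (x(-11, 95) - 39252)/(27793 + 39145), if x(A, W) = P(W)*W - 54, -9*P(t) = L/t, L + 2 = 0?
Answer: -176876/301221 ≈ -0.58720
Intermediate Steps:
L = -2 (L = -2 + 0 = -2)
P(t) = 2/(9*t) (P(t) = -(-2)/(9*t) = 2/(9*t))
x(A, W) = -484/9 (x(A, W) = (2/(9*W))*W - 54 = 2/9 - 54 = -484/9)
(x(-11, 95) - 39252)/(27793 + 39145) = (-484/9 - 39252)/(27793 + 39145) = -353752/9/66938 = -353752/9*1/66938 = -176876/301221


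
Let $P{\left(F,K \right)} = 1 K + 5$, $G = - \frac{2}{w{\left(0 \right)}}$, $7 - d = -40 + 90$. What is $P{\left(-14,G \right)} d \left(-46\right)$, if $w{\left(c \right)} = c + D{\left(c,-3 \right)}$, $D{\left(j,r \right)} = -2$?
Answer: $11868$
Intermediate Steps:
$w{\left(c \right)} = -2 + c$ ($w{\left(c \right)} = c - 2 = -2 + c$)
$d = -43$ ($d = 7 - \left(-40 + 90\right) = 7 - 50 = -43$)
$G = 1$ ($G = - \frac{2}{-2 + 0} = - \frac{2}{-2} = \left(-2\right) \left(- \frac{1}{2}\right) = 1$)
$P{\left(F,K \right)} = 5 + K$ ($P{\left(F,K \right)} = K + 5 = 5 + K$)
$P{\left(-14,G \right)} d \left(-46\right) = \left(5 + 1\right) \left(-43\right) \left(-46\right) = 6 \left(-43\right) \left(-46\right) = \left(-258\right) \left(-46\right) = 11868$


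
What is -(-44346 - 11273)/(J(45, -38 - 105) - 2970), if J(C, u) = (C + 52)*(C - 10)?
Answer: 55619/425 ≈ 130.87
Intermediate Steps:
J(C, u) = (-10 + C)*(52 + C) (J(C, u) = (52 + C)*(-10 + C) = (-10 + C)*(52 + C))
-(-44346 - 11273)/(J(45, -38 - 105) - 2970) = -(-44346 - 11273)/((-520 + 45² + 42*45) - 2970) = -(-55619)/((-520 + 2025 + 1890) - 2970) = -(-55619)/(3395 - 2970) = -(-55619)/425 = -1*(-55619/425) = 55619/425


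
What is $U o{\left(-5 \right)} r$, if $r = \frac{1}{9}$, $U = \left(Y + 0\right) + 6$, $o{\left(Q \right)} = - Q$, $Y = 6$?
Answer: $\frac{20}{3} \approx 6.6667$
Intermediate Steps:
$U = 12$ ($U = \left(6 + 0\right) + 6 = 6 + 6 = 12$)
$r = \frac{1}{9} \approx 0.11111$
$U o{\left(-5 \right)} r = 12 \left(\left(-1\right) \left(-5\right)\right) \frac{1}{9} = 12 \cdot 5 \cdot \frac{1}{9} = 60 \cdot \frac{1}{9} = \frac{20}{3}$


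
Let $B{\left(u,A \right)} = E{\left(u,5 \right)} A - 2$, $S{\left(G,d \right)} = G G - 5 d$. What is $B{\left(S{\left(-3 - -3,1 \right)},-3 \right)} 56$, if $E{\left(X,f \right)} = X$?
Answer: $728$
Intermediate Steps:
$S{\left(G,d \right)} = G^{2} - 5 d$
$B{\left(u,A \right)} = -2 + A u$ ($B{\left(u,A \right)} = u A - 2 = A u - 2 = -2 + A u$)
$B{\left(S{\left(-3 - -3,1 \right)},-3 \right)} 56 = \left(-2 - 3 \left(\left(-3 - -3\right)^{2} - 5\right)\right) 56 = \left(-2 - 3 \left(\left(-3 + 3\right)^{2} - 5\right)\right) 56 = \left(-2 - 3 \left(0^{2} - 5\right)\right) 56 = \left(-2 - 3 \left(0 - 5\right)\right) 56 = \left(-2 - -15\right) 56 = \left(-2 + 15\right) 56 = 13 \cdot 56 = 728$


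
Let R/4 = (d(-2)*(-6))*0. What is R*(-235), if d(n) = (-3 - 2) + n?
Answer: 0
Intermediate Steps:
d(n) = -5 + n
R = 0 (R = 4*(((-5 - 2)*(-6))*0) = 4*(-7*(-6)*0) = 4*(42*0) = 4*0 = 0)
R*(-235) = 0*(-235) = 0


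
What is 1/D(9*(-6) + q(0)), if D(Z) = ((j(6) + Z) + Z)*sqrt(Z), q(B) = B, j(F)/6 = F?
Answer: I*sqrt(6)/1296 ≈ 0.00189*I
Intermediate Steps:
j(F) = 6*F
D(Z) = sqrt(Z)*(36 + 2*Z) (D(Z) = ((6*6 + Z) + Z)*sqrt(Z) = ((36 + Z) + Z)*sqrt(Z) = (36 + 2*Z)*sqrt(Z) = sqrt(Z)*(36 + 2*Z))
1/D(9*(-6) + q(0)) = 1/(2*sqrt(9*(-6) + 0)*(18 + (9*(-6) + 0))) = 1/(2*sqrt(-54 + 0)*(18 + (-54 + 0))) = 1/(2*sqrt(-54)*(18 - 54)) = 1/(2*(3*I*sqrt(6))*(-36)) = 1/(-216*I*sqrt(6)) = I*sqrt(6)/1296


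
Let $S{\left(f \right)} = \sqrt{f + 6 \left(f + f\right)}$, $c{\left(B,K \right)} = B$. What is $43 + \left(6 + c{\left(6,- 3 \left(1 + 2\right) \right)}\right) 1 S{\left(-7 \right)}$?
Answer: $43 + 12 i \sqrt{91} \approx 43.0 + 114.47 i$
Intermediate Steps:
$S{\left(f \right)} = \sqrt{13} \sqrt{f}$ ($S{\left(f \right)} = \sqrt{f + 6 \cdot 2 f} = \sqrt{f + 12 f} = \sqrt{13 f} = \sqrt{13} \sqrt{f}$)
$43 + \left(6 + c{\left(6,- 3 \left(1 + 2\right) \right)}\right) 1 S{\left(-7 \right)} = 43 + \left(6 + 6\right) 1 \sqrt{13} \sqrt{-7} = 43 + 12 \cdot 1 \sqrt{13} i \sqrt{7} = 43 + 12 i \sqrt{91}$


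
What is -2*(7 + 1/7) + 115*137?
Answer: 110185/7 ≈ 15741.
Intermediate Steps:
-2*(7 + 1/7) + 115*137 = -2*(7 + 1/7) + 15755 = -2*50/7 + 15755 = -100/7 + 15755 = 110185/7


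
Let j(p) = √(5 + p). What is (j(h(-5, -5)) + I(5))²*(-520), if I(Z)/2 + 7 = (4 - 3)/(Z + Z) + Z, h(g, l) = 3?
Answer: -58344/5 + 7904*√2 ≈ -490.86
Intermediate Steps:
I(Z) = -14 + 1/Z + 2*Z (I(Z) = -14 + 2*((4 - 3)/(Z + Z) + Z) = -14 + 2*(1/(2*Z) + Z) = -14 + 2*(Z + 1/(2*Z)) = -14 + (1/Z + 2*Z) = -14 + 1/Z + 2*Z)
(j(h(-5, -5)) + I(5))²*(-520) = (√(5 + 3) + (-14 + 1/5 + 2*5))²*(-520) = (√8 + (-14 + ⅕ + 10))²*(-520) = (2*√2 - 19/5)²*(-520) = (-19/5 + 2*√2)²*(-520) = -520*(-19/5 + 2*√2)²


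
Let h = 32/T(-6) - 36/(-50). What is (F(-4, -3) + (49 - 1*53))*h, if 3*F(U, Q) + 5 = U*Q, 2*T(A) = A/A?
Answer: -1618/15 ≈ -107.87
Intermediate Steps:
T(A) = ½ (T(A) = (A/A)/2 = (½)*1 = ½)
h = 1618/25 (h = 32/(½) - 36/(-50) = 32*2 - 36*(-1/50) = 64 + 18/25 = 1618/25 ≈ 64.720)
F(U, Q) = -5/3 + Q*U/3 (F(U, Q) = -5/3 + (U*Q)/3 = -5/3 + (Q*U)/3 = -5/3 + Q*U/3)
(F(-4, -3) + (49 - 1*53))*h = ((-5/3 + (⅓)*(-3)*(-4)) + (49 - 1*53))*(1618/25) = ((-5/3 + 4) + (49 - 53))*(1618/25) = (7/3 - 4)*(1618/25) = -5/3*1618/25 = -1618/15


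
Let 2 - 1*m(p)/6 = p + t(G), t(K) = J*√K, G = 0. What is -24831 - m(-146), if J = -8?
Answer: -25719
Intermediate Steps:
t(K) = -8*√K
m(p) = 12 - 6*p (m(p) = 12 - 6*(p - 8*√0) = 12 - 6*(p - 8*0) = 12 - 6*(p + 0) = 12 - 6*p)
-24831 - m(-146) = -24831 - (12 - 6*(-146)) = -24831 - (12 + 876) = -24831 - 1*888 = -24831 - 888 = -25719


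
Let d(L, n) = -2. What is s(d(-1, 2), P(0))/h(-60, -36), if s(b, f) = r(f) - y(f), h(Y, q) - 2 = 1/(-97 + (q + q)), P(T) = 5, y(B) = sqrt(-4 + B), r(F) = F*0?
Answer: -169/337 ≈ -0.50148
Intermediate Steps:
r(F) = 0
h(Y, q) = 2 + 1/(-97 + 2*q) (h(Y, q) = 2 + 1/(-97 + (q + q)) = 2 + 1/(-97 + 2*q))
s(b, f) = -sqrt(-4 + f) (s(b, f) = 0 - sqrt(-4 + f) = -sqrt(-4 + f))
s(d(-1, 2), P(0))/h(-60, -36) = (-sqrt(-4 + 5))/(((-193 + 4*(-36))/(-97 + 2*(-36)))) = (-sqrt(1))/(((-193 - 144)/(-97 - 72))) = (-1*1)/((-337/(-169))) = -1/((-1/169*(-337))) = -1/337/169 = -1*169/337 = -169/337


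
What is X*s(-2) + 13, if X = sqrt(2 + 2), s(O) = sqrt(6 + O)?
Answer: 17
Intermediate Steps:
X = 2 (X = sqrt(4) = 2)
X*s(-2) + 13 = 2*sqrt(6 - 2) + 13 = 2*sqrt(4) + 13 = 2*2 + 13 = 4 + 13 = 17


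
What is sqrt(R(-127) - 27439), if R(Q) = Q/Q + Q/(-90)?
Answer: I*sqrt(24692930)/30 ≈ 165.64*I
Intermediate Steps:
R(Q) = 1 - Q/90 (R(Q) = 1 + Q*(-1/90) = 1 - Q/90)
sqrt(R(-127) - 27439) = sqrt((1 - 1/90*(-127)) - 27439) = sqrt((1 + 127/90) - 27439) = sqrt(217/90 - 27439) = sqrt(-2469293/90) = I*sqrt(24692930)/30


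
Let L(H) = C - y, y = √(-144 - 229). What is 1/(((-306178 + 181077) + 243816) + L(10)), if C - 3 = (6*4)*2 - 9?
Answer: 118757/14103225422 + I*√373/14103225422 ≈ 8.4206e-6 + 1.3694e-9*I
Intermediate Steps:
y = I*√373 (y = √(-373) = I*√373 ≈ 19.313*I)
C = 42 (C = 3 + ((6*4)*2 - 9) = 3 + (24*2 - 9) = 3 + (48 - 9) = 3 + 39 = 42)
L(H) = 42 - I*√373
1/(((-306178 + 181077) + 243816) + L(10)) = 1/(((-306178 + 181077) + 243816) + (42 - I*√373)) = 1/((-125101 + 243816) + (42 - I*√373)) = 1/(118715 + (42 - I*√373)) = 1/(118757 - I*√373)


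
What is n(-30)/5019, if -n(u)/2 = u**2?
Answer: -600/1673 ≈ -0.35864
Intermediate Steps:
n(u) = -2*u**2
n(-30)/5019 = -2*(-30)**2/5019 = -2*900*(1/5019) = -1800*1/5019 = -600/1673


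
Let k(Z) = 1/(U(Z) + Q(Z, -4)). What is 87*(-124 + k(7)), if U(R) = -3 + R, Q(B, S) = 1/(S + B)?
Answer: -139983/13 ≈ -10768.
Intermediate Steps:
Q(B, S) = 1/(B + S)
k(Z) = 1/(-3 + Z + 1/(-4 + Z)) (k(Z) = 1/((-3 + Z) + 1/(Z - 4)) = 1/((-3 + Z) + 1/(-4 + Z)) = 1/(-3 + Z + 1/(-4 + Z)))
87*(-124 + k(7)) = 87*(-124 + (-4 + 7)/(1 + (-4 + 7)*(-3 + 7))) = 87*(-124 + 3/(1 + 3*4)) = 87*(-124 + 3/(1 + 12)) = 87*(-124 + 3/13) = 87*(-1609/13) = -139983/13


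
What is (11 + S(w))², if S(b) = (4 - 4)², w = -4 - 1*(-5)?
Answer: 121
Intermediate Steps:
w = 1 (w = -4 + 5 = 1)
S(b) = 0 (S(b) = 0² = 0)
(11 + S(w))² = (11 + 0)² = 11² = 121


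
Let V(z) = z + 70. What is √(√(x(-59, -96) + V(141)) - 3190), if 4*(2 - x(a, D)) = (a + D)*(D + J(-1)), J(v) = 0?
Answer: √(-3190 + I*√3507) ≈ 0.5242 + 56.483*I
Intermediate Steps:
V(z) = 70 + z
x(a, D) = 2 - D*(D + a)/4 (x(a, D) = 2 - (a + D)*(D + 0)/4 = 2 - (D + a)*D/4 = 2 - D*(D + a)/4)
√(√(x(-59, -96) + V(141)) - 3190) = √(√((2 - ¼*(-96)² - ¼*(-96)*(-59)) + (70 + 141)) - 3190) = √(√((2 - ¼*9216 - 1416) + 211) - 3190) = √(√((2 - 2304 - 1416) + 211) - 3190) = √(√(-3718 + 211) - 3190) = √(√(-3507) - 3190) = √(I*√3507 - 3190) = √(-3190 + I*√3507)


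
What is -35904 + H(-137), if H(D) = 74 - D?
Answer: -35693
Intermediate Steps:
-35904 + H(-137) = -35904 + (74 - 1*(-137)) = -35904 + (74 + 137) = -35904 + 211 = -35693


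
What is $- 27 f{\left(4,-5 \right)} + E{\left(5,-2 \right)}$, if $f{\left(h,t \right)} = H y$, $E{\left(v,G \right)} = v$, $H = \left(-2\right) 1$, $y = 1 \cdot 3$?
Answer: $167$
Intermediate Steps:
$y = 3$
$H = -2$
$f{\left(h,t \right)} = -6$ ($f{\left(h,t \right)} = \left(-2\right) 3 = -6$)
$- 27 f{\left(4,-5 \right)} + E{\left(5,-2 \right)} = \left(-27\right) \left(-6\right) + 5 = 162 + 5 = 167$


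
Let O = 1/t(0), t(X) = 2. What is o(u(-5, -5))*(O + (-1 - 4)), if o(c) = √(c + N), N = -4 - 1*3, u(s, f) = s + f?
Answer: -9*I*√17/2 ≈ -18.554*I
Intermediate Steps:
O = ½ (O = 1/2 = ½ ≈ 0.50000)
u(s, f) = f + s
N = -7 (N = -4 - 3 = -7)
o(c) = √(-7 + c) (o(c) = √(c - 7) = √(-7 + c))
o(u(-5, -5))*(O + (-1 - 4)) = √(-7 + (-5 - 5))*(½ + (-1 - 4)) = √(-7 - 10)*(½ - 5) = √(-17)*(-9/2) = (I*√17)*(-9/2) = -9*I*√17/2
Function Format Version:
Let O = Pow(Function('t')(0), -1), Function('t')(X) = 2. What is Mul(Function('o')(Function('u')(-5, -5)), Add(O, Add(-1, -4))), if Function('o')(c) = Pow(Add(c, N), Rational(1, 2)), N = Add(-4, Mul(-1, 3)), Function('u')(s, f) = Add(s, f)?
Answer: Mul(Rational(-9, 2), I, Pow(17, Rational(1, 2))) ≈ Mul(-18.554, I)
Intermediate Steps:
O = Rational(1, 2) (O = Pow(2, -1) = Rational(1, 2) ≈ 0.50000)
Function('u')(s, f) = Add(f, s)
N = -7 (N = Add(-4, -3) = -7)
Function('o')(c) = Pow(Add(-7, c), Rational(1, 2)) (Function('o')(c) = Pow(Add(c, -7), Rational(1, 2)) = Pow(Add(-7, c), Rational(1, 2)))
Mul(Function('o')(Function('u')(-5, -5)), Add(O, Add(-1, -4))) = Mul(Pow(Add(-7, Add(-5, -5)), Rational(1, 2)), Add(Rational(1, 2), Add(-1, -4))) = Mul(Pow(Add(-7, -10), Rational(1, 2)), Add(Rational(1, 2), -5)) = Mul(Pow(-17, Rational(1, 2)), Rational(-9, 2)) = Mul(Mul(I, Pow(17, Rational(1, 2))), Rational(-9, 2)) = Mul(Rational(-9, 2), I, Pow(17, Rational(1, 2)))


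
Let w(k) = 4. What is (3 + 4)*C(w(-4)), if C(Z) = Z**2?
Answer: 112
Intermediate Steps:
(3 + 4)*C(w(-4)) = (3 + 4)*4**2 = 7*16 = 112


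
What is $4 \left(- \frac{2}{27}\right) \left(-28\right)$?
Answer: $\frac{224}{27} \approx 8.2963$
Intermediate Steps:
$4 \left(- \frac{2}{27}\right) \left(-28\right) = \left(- \frac{8}{27}\right) \left(-28\right) = \frac{224}{27}$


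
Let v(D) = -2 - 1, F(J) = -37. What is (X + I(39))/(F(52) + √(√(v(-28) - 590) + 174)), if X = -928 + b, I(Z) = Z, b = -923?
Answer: 1812/(37 - √(174 + I*√593)) ≈ 76.094 + 2.9469*I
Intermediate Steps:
X = -1851 (X = -928 - 923 = -1851)
v(D) = -3
(X + I(39))/(F(52) + √(√(v(-28) - 590) + 174)) = (-1851 + 39)/(-37 + √(√(-3 - 590) + 174)) = -1812/(-37 + √(√(-593) + 174)) = -1812/(-37 + √(I*√593 + 174)) = -1812/(-37 + √(174 + I*√593))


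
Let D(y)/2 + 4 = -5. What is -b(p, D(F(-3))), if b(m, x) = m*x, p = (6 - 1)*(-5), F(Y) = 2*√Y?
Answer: -450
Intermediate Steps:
D(y) = -18 (D(y) = -8 + 2*(-5) = -8 - 10 = -18)
p = -25 (p = 5*(-5) = -25)
-b(p, D(F(-3))) = -(-25)*(-18) = -1*450 = -450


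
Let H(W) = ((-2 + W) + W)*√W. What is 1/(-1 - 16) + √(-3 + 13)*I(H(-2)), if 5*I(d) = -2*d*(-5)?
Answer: -1/17 - 24*I*√5 ≈ -0.058824 - 53.666*I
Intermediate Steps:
H(W) = √W*(-2 + 2*W) (H(W) = (-2 + 2*W)*√W = √W*(-2 + 2*W))
I(d) = 2*d (I(d) = (-2*d*(-5))/5 = (10*d)/5 = 2*d)
1/(-1 - 16) + √(-3 + 13)*I(H(-2)) = 1/(-1 - 16) + √(-3 + 13)*(2*(2*√(-2)*(-1 - 2))) = 1/(-17) + √10*(2*(2*(I*√2)*(-3))) = -1/17 + √10*(2*(-6*I*√2)) = -1/17 + √10*(-12*I*√2) = -1/17 - 24*I*√5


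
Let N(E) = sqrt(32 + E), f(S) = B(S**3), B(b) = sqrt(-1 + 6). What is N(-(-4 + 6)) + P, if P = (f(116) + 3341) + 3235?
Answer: 6576 + sqrt(5) + sqrt(30) ≈ 6583.7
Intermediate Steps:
B(b) = sqrt(5)
f(S) = sqrt(5)
P = 6576 + sqrt(5) (P = (sqrt(5) + 3341) + 3235 = (3341 + sqrt(5)) + 3235 = 6576 + sqrt(5) ≈ 6578.2)
N(-(-4 + 6)) + P = sqrt(32 - (-4 + 6)) + (6576 + sqrt(5)) = sqrt(32 - 1*2) + (6576 + sqrt(5)) = sqrt(32 - 2) + (6576 + sqrt(5)) = sqrt(30) + (6576 + sqrt(5)) = 6576 + sqrt(5) + sqrt(30)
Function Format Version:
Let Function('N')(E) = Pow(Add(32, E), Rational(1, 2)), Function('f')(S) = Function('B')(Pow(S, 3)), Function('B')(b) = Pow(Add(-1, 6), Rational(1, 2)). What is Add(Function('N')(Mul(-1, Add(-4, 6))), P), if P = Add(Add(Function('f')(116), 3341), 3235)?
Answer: Add(6576, Pow(5, Rational(1, 2)), Pow(30, Rational(1, 2))) ≈ 6583.7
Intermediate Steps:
Function('B')(b) = Pow(5, Rational(1, 2))
Function('f')(S) = Pow(5, Rational(1, 2))
P = Add(6576, Pow(5, Rational(1, 2))) (P = Add(Add(Pow(5, Rational(1, 2)), 3341), 3235) = Add(Add(3341, Pow(5, Rational(1, 2))), 3235) = Add(6576, Pow(5, Rational(1, 2))) ≈ 6578.2)
Add(Function('N')(Mul(-1, Add(-4, 6))), P) = Add(Pow(Add(32, Mul(-1, Add(-4, 6))), Rational(1, 2)), Add(6576, Pow(5, Rational(1, 2)))) = Add(Pow(Add(32, Mul(-1, 2)), Rational(1, 2)), Add(6576, Pow(5, Rational(1, 2)))) = Add(Pow(Add(32, -2), Rational(1, 2)), Add(6576, Pow(5, Rational(1, 2)))) = Add(Pow(30, Rational(1, 2)), Add(6576, Pow(5, Rational(1, 2)))) = Add(6576, Pow(5, Rational(1, 2)), Pow(30, Rational(1, 2)))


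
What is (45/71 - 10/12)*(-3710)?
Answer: 157675/213 ≈ 740.26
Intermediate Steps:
(45/71 - 10/12)*(-3710) = (45*(1/71) - 10*1/12)*(-3710) = (45/71 - ⅚)*(-3710) = -85/426*(-3710) = 157675/213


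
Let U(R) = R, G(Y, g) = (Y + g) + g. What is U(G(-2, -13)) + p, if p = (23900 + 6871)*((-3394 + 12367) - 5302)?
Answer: 112960313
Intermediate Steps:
G(Y, g) = Y + 2*g
p = 112960341 (p = 30771*(8973 - 5302) = 30771*3671 = 112960341)
U(G(-2, -13)) + p = (-2 + 2*(-13)) + 112960341 = (-2 - 26) + 112960341 = -28 + 112960341 = 112960313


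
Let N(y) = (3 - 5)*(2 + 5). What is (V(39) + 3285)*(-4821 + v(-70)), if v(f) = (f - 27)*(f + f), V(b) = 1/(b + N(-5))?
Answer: 719341634/25 ≈ 2.8774e+7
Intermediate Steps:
N(y) = -14 (N(y) = -2*7 = -14)
V(b) = 1/(-14 + b) (V(b) = 1/(b - 14) = 1/(-14 + b))
v(f) = 2*f*(-27 + f) (v(f) = (-27 + f)*(2*f) = 2*f*(-27 + f))
(V(39) + 3285)*(-4821 + v(-70)) = (1/(-14 + 39) + 3285)*(-4821 + 2*(-70)*(-27 - 70)) = (1/25 + 3285)*(-4821 + 2*(-70)*(-97)) = (1/25 + 3285)*(-4821 + 13580) = (82126/25)*8759 = 719341634/25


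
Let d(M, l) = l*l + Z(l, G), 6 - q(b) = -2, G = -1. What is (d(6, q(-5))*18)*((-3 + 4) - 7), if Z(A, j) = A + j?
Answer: -7668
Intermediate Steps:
q(b) = 8 (q(b) = 6 - 1*(-2) = 6 + 2 = 8)
d(M, l) = -1 + l + l**2 (d(M, l) = l*l + (l - 1) = l**2 + (-1 + l) = -1 + l + l**2)
(d(6, q(-5))*18)*((-3 + 4) - 7) = ((-1 + 8 + 8**2)*18)*((-3 + 4) - 7) = ((-1 + 8 + 64)*18)*(1 - 7) = (71*18)*(-6) = 1278*(-6) = -7668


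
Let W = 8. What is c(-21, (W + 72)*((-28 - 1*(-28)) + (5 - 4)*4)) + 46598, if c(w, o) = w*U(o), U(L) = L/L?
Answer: 46577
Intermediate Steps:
U(L) = 1
c(w, o) = w (c(w, o) = w*1 = w)
c(-21, (W + 72)*((-28 - 1*(-28)) + (5 - 4)*4)) + 46598 = -21 + 46598 = 46577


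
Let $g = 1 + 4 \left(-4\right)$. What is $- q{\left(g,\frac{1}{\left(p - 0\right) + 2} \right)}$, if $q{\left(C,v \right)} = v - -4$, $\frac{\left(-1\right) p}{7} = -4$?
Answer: $- \frac{121}{30} \approx -4.0333$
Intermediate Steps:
$p = 28$ ($p = \left(-7\right) \left(-4\right) = 28$)
$g = -15$ ($g = 1 - 16 = -15$)
$q{\left(C,v \right)} = 4 + v$ ($q{\left(C,v \right)} = v + 4 = 4 + v$)
$- q{\left(g,\frac{1}{\left(p - 0\right) + 2} \right)} = - (4 + \frac{1}{\left(28 - 0\right) + 2}) = - (4 + \frac{1}{\left(28 + 0\right) + 2}) = - (4 + \frac{1}{28 + 2}) = - (4 + \frac{1}{30}) = \left(-1\right) \frac{121}{30} = - \frac{121}{30}$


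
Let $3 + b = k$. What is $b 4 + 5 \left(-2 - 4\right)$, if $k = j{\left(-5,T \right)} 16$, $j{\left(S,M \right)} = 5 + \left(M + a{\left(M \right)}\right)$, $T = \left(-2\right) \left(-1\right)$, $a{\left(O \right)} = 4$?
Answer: $662$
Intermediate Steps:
$T = 2$
$j{\left(S,M \right)} = 9 + M$ ($j{\left(S,M \right)} = 5 + \left(M + 4\right) = 5 + \left(4 + M\right) = 9 + M$)
$k = 176$ ($k = \left(9 + 2\right) 16 = 11 \cdot 16 = 176$)
$b = 173$ ($b = -3 + 176 = 173$)
$b 4 + 5 \left(-2 - 4\right) = 173 \cdot 4 + 5 \left(-2 - 4\right) = 692 + 5 \left(-6\right) = 692 - 30 = 662$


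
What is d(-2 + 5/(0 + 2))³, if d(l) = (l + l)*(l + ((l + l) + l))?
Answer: 8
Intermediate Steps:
d(l) = 8*l² (d(l) = (2*l)*(l + (2*l + l)) = (2*l)*(l + 3*l) = (2*l)*(4*l) = 8*l²)
d(-2 + 5/(0 + 2))³ = (8*(-2 + 5/(0 + 2))²)³ = (8*(-2 + 5/2)²)³ = (8*(½)²)³ = (8*(¼))³ = 2³ = 8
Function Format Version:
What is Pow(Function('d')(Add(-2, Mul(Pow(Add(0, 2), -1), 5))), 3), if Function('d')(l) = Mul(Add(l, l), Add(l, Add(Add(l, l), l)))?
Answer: 8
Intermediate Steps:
Function('d')(l) = Mul(8, Pow(l, 2)) (Function('d')(l) = Mul(Mul(2, l), Add(l, Add(Mul(2, l), l))) = Mul(Mul(2, l), Add(l, Mul(3, l))) = Mul(Mul(2, l), Mul(4, l)) = Mul(8, Pow(l, 2)))
Pow(Function('d')(Add(-2, Mul(Pow(Add(0, 2), -1), 5))), 3) = Pow(Mul(8, Pow(Add(-2, Mul(Pow(Add(0, 2), -1), 5)), 2)), 3) = Pow(Mul(8, Pow(Add(-2, Mul(Pow(2, -1), 5)), 2)), 3) = Pow(Mul(8, Pow(Add(-2, Mul(Rational(1, 2), 5)), 2)), 3) = Pow(Mul(8, Pow(Add(-2, Rational(5, 2)), 2)), 3) = Pow(Mul(8, Pow(Rational(1, 2), 2)), 3) = Pow(Mul(8, Rational(1, 4)), 3) = Pow(2, 3) = 8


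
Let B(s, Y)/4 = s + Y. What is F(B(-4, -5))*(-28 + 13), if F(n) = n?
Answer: 540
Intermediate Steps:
B(s, Y) = 4*Y + 4*s (B(s, Y) = 4*(s + Y) = 4*(Y + s) = 4*Y + 4*s)
F(B(-4, -5))*(-28 + 13) = (4*(-5) + 4*(-4))*(-28 + 13) = (-20 - 16)*(-15) = -36*(-15) = 540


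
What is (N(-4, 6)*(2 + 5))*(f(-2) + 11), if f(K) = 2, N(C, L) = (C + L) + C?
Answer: -182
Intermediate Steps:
N(C, L) = L + 2*C
(N(-4, 6)*(2 + 5))*(f(-2) + 11) = ((6 + 2*(-4))*(2 + 5))*(2 + 11) = ((6 - 8)*7)*13 = -2*7*13 = -14*13 = -182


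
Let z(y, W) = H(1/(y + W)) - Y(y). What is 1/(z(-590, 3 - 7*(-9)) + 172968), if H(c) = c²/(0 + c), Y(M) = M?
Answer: 524/90944391 ≈ 5.7618e-6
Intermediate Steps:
H(c) = c (H(c) = c²/c = c)
z(y, W) = 1/(W + y) - y (z(y, W) = 1/(y + W) - y = 1/(W + y) - y)
1/(z(-590, 3 - 7*(-9)) + 172968) = 1/((1 - 1*(-590)*((3 - 7*(-9)) - 590))/((3 - 7*(-9)) - 590) + 172968) = 1/((1 - 1*(-590)*((3 + 63) - 590))/((3 + 63) - 590) + 172968) = 1/((1 - 1*(-590)*(66 - 590))/(66 - 590) + 172968) = 1/((1 - 1*(-590)*(-524))/(-524) + 172968) = 1/(-(1 - 309160)/524 + 172968) = 1/(-1/524*(-309159) + 172968) = 1/(309159/524 + 172968) = 1/(90944391/524) = 524/90944391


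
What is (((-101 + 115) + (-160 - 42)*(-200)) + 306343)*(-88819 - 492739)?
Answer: -201659307406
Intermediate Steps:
(((-101 + 115) + (-160 - 42)*(-200)) + 306343)*(-88819 - 492739) = ((14 - 202*(-200)) + 306343)*(-581558) = ((14 + 40400) + 306343)*(-581558) = (40414 + 306343)*(-581558) = 346757*(-581558) = -201659307406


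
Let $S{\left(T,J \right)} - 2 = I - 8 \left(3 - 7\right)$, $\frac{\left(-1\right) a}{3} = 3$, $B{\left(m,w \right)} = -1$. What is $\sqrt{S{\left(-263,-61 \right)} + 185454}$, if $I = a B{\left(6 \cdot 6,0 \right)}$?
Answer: $\sqrt{185497} \approx 430.69$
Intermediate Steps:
$a = -9$ ($a = \left(-3\right) 3 = -9$)
$I = 9$ ($I = \left(-9\right) \left(-1\right) = 9$)
$S{\left(T,J \right)} = 43$ ($S{\left(T,J \right)} = 2 - \left(-9 + 8 \left(3 - 7\right)\right) = 2 - \left(-9 + 8 \left(-4\right)\right) = 2 + \left(9 - -32\right) = 2 + \left(9 + 32\right) = 2 + 41 = 43$)
$\sqrt{S{\left(-263,-61 \right)} + 185454} = \sqrt{43 + 185454} = \sqrt{185497}$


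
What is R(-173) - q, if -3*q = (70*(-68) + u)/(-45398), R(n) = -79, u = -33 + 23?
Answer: -1792426/22699 ≈ -78.965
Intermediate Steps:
u = -10
q = -795/22699 (q = -(70*(-68) - 10)/(3*(-45398)) = -(-4760 - 10)*(-1)/(3*45398) = -(-1590)*(-1)/45398 = -⅓*2385/22699 = -795/22699 ≈ -0.035024)
R(-173) - q = -79 - 1*(-795/22699) = -79 + 795/22699 = -1792426/22699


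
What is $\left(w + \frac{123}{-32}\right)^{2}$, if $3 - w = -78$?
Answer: $\frac{6095961}{1024} \approx 5953.1$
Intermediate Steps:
$w = 81$ ($w = 3 - -78 = 3 + 78 = 81$)
$\left(w + \frac{123}{-32}\right)^{2} = \left(81 + \frac{123}{-32}\right)^{2} = \left(81 + 123 \left(- \frac{1}{32}\right)\right)^{2} = \left(81 - \frac{123}{32}\right)^{2} = \left(\frac{2469}{32}\right)^{2} = \frac{6095961}{1024}$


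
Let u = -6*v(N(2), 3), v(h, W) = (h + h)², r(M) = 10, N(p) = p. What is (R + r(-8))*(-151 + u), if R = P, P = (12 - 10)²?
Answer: -3458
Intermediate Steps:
P = 4 (P = 2² = 4)
v(h, W) = 4*h² (v(h, W) = (2*h)² = 4*h²)
R = 4
u = -96 (u = -24*2² = -24*4 = -6*16 = -96)
(R + r(-8))*(-151 + u) = (4 + 10)*(-151 - 96) = 14*(-247) = -3458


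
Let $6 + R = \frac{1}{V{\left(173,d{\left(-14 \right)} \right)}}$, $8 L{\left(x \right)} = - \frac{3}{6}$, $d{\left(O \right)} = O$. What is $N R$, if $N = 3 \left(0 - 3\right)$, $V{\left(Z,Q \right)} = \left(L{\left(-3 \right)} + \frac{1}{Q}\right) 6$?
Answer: $\frac{326}{5} \approx 65.2$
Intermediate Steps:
$L{\left(x \right)} = - \frac{1}{16}$ ($L{\left(x \right)} = \frac{\left(-3\right) \frac{1}{6}}{8} = \frac{1}{8} \left(- \frac{1}{2}\right) = - \frac{1}{16}$)
$V{\left(Z,Q \right)} = - \frac{3}{8} + \frac{6}{Q}$ ($V{\left(Z,Q \right)} = \left(- \frac{1}{16} + \frac{1}{Q}\right) 6 = - \frac{3}{8} + \frac{6}{Q}$)
$N = -9$ ($N = 3 \left(-3\right) = -9$)
$R = - \frac{326}{45}$ ($R = -6 + \frac{1}{- \frac{3}{8} + \frac{6}{-14}} = -6 + \frac{1}{- \frac{3}{8} + 6 \left(- \frac{1}{14}\right)} = -6 + \frac{1}{- \frac{3}{8} - \frac{3}{7}} = -6 + \frac{1}{- \frac{45}{56}} = -6 - \frac{56}{45} = - \frac{326}{45} \approx -7.2444$)
$N R = \left(-9\right) \left(- \frac{326}{45}\right) = \frac{326}{5}$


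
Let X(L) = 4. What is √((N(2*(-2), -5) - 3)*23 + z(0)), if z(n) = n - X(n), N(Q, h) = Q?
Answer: I*√165 ≈ 12.845*I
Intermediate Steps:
z(n) = -4 + n (z(n) = n - 1*4 = n - 4 = -4 + n)
√((N(2*(-2), -5) - 3)*23 + z(0)) = √((2*(-2) - 3)*23 + (-4 + 0)) = √((-4 - 3)*23 - 4) = √(-7*23 - 4) = √(-161 - 4) = √(-165) = I*√165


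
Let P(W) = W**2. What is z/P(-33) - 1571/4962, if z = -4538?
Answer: -8076125/1801206 ≈ -4.4837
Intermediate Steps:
z/P(-33) - 1571/4962 = -4538/((-33)**2) - 1571/4962 = -4538/1089 - 1571*1/4962 = -4538*1/1089 - 1571/4962 = -4538/1089 - 1571/4962 = -8076125/1801206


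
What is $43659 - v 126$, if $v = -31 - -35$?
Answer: $43155$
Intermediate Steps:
$v = 4$ ($v = -31 + 35 = 4$)
$43659 - v 126 = 43659 - 4 \cdot 126 = 43659 - 504 = 43155$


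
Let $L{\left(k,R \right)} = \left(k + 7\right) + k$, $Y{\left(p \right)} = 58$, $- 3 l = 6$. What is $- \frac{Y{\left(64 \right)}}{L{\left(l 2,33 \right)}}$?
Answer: $58$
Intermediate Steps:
$l = -2$ ($l = \left(- \frac{1}{3}\right) 6 = -2$)
$L{\left(k,R \right)} = 7 + 2 k$ ($L{\left(k,R \right)} = \left(7 + k\right) + k = 7 + 2 k$)
$- \frac{Y{\left(64 \right)}}{L{\left(l 2,33 \right)}} = - \frac{58}{7 + 2 \left(\left(-2\right) 2\right)} = - \frac{58}{7 + 2 \left(-4\right)} = - \frac{58}{7 - 8} = - \frac{58}{-1} = - 58 \left(-1\right) = \left(-1\right) \left(-58\right) = 58$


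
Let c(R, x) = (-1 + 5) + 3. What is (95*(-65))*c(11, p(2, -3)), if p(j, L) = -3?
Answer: -43225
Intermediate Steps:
c(R, x) = 7 (c(R, x) = 4 + 3 = 7)
(95*(-65))*c(11, p(2, -3)) = (95*(-65))*7 = -6175*7 = -43225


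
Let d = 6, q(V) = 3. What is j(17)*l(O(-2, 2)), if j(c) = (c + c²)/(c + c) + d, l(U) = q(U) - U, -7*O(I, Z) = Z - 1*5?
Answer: 270/7 ≈ 38.571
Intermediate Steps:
O(I, Z) = 5/7 - Z/7 (O(I, Z) = -(Z - 1*5)/7 = -(Z - 5)/7 = -(-5 + Z)/7 = 5/7 - Z/7)
l(U) = 3 - U
j(c) = 6 + (c + c²)/(2*c) (j(c) = (c + c²)/(c + c) + 6 = (c + c²)/((2*c)) + 6 = (c + c²)*(1/(2*c)) + 6 = (c + c²)/(2*c) + 6 = 6 + (c + c²)/(2*c))
j(17)*l(O(-2, 2)) = (13/2 + (½)*17)*(3 - (5/7 - ⅐*2)) = (13/2 + 17/2)*(3 - (5/7 - 2/7)) = 15*(3 - 1*3/7) = 15*(3 - 3/7) = 15*(18/7) = 270/7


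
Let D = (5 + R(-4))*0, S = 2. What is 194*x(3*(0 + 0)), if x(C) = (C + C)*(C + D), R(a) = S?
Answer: 0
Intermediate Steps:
R(a) = 2
D = 0 (D = (5 + 2)*0 = 7*0 = 0)
x(C) = 2*C² (x(C) = (C + C)*(C + 0) = (2*C)*C = 2*C²)
194*x(3*(0 + 0)) = 194*(2*(3*(0 + 0))²) = 194*(2*(3*0)²) = 194*(2*0²) = 194*(2*0) = 194*0 = 0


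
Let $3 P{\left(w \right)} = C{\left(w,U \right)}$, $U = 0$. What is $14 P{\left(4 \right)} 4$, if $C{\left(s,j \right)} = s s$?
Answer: $\frac{896}{3} \approx 298.67$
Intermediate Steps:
$C{\left(s,j \right)} = s^{2}$
$P{\left(w \right)} = \frac{w^{2}}{3}$
$14 P{\left(4 \right)} 4 = 14 \frac{4^{2}}{3} \cdot 4 = 14 \cdot \frac{1}{3} \cdot 16 \cdot 4 = 14 \cdot \frac{16}{3} \cdot 4 = \frac{224}{3} \cdot 4 = \frac{896}{3}$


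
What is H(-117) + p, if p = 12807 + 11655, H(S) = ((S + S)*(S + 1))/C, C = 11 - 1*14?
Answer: 15414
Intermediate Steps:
C = -3 (C = 11 - 14 = -3)
H(S) = -2*S*(1 + S)/3 (H(S) = ((S + S)*(S + 1))/(-3) = ((2*S)*(1 + S))*(-⅓) = (2*S*(1 + S))*(-⅓) = -2*S*(1 + S)/3)
p = 24462
H(-117) + p = -⅔*(-117)*(1 - 117) + 24462 = -⅔*(-117)*(-116) + 24462 = -9048 + 24462 = 15414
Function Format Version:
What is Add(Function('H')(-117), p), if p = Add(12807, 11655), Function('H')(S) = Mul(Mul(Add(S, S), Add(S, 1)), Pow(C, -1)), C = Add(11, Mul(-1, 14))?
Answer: 15414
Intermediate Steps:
C = -3 (C = Add(11, -14) = -3)
Function('H')(S) = Mul(Rational(-2, 3), S, Add(1, S)) (Function('H')(S) = Mul(Mul(Add(S, S), Add(S, 1)), Pow(-3, -1)) = Mul(Mul(Mul(2, S), Add(1, S)), Rational(-1, 3)) = Mul(Mul(2, S, Add(1, S)), Rational(-1, 3)) = Mul(Rational(-2, 3), S, Add(1, S)))
p = 24462
Add(Function('H')(-117), p) = Add(Mul(Rational(-2, 3), -117, Add(1, -117)), 24462) = Add(Mul(Rational(-2, 3), -117, -116), 24462) = Add(-9048, 24462) = 15414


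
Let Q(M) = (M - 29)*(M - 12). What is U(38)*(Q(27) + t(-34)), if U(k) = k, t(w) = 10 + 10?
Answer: -380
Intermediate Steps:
t(w) = 20
Q(M) = (-29 + M)*(-12 + M)
U(38)*(Q(27) + t(-34)) = 38*((348 + 27² - 41*27) + 20) = 38*((348 + 729 - 1107) + 20) = 38*(-30 + 20) = 38*(-10) = -380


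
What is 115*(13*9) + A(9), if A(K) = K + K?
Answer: 13473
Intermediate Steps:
A(K) = 2*K
115*(13*9) + A(9) = 115*(13*9) + 2*9 = 115*117 + 18 = 13455 + 18 = 13473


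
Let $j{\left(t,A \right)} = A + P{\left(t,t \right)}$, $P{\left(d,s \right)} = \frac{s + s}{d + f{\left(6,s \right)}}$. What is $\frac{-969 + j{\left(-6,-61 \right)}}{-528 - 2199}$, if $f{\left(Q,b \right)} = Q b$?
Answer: $\frac{7208}{19089} \approx 0.3776$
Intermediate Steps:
$P{\left(d,s \right)} = \frac{2 s}{d + 6 s}$ ($P{\left(d,s \right)} = \frac{s + s}{d + 6 s} = \frac{2 s}{d + 6 s}$)
$j{\left(t,A \right)} = \frac{2}{7} + A$ ($j{\left(t,A \right)} = A + \frac{2 t}{t + 6 t} = A + \frac{2 t}{7 t} = A + 2 t \frac{1}{7 t} = A + \frac{2}{7} = \frac{2}{7} + A$)
$\frac{-969 + j{\left(-6,-61 \right)}}{-528 - 2199} = \frac{-969 + \left(\frac{2}{7} - 61\right)}{-528 - 2199} = \frac{-969 - \frac{425}{7}}{-2727} = \left(- \frac{7208}{7}\right) \left(- \frac{1}{2727}\right) = \frac{7208}{19089}$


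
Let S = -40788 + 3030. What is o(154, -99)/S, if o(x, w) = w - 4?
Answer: 103/37758 ≈ 0.0027279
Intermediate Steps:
o(x, w) = -4 + w
S = -37758
o(154, -99)/S = (-4 - 99)/(-37758) = -103*(-1/37758) = 103/37758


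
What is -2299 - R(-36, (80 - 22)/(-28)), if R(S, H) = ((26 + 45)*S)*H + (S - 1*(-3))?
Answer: -52924/7 ≈ -7560.6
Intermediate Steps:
R(S, H) = 3 + S + 71*H*S (R(S, H) = (71*S)*H + (S + 3) = 71*H*S + (3 + S) = 3 + S + 71*H*S)
-2299 - R(-36, (80 - 22)/(-28)) = -2299 - (3 - 36 + 71*((80 - 22)/(-28))*(-36)) = -2299 - (3 - 36 + 71*(58*(-1/28))*(-36)) = -2299 - (3 - 36 + 71*(-29/14)*(-36)) = -2299 - (3 - 36 + 37062/7) = -2299 - 1*36831/7 = -2299 - 36831/7 = -52924/7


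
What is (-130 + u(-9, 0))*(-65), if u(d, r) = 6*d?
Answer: 11960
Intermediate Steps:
(-130 + u(-9, 0))*(-65) = (-130 + 6*(-9))*(-65) = (-130 - 54)*(-65) = -184*(-65) = 11960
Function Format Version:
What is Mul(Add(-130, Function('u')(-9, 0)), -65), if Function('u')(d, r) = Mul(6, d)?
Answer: 11960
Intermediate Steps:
Mul(Add(-130, Function('u')(-9, 0)), -65) = Mul(Add(-130, Mul(6, -9)), -65) = Mul(Add(-130, -54), -65) = Mul(-184, -65) = 11960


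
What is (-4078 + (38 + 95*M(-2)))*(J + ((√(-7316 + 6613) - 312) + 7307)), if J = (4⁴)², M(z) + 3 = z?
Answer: -327477465 - 4515*I*√703 ≈ -3.2748e+8 - 1.1971e+5*I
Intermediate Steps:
M(z) = -3 + z
J = 65536 (J = 256² = 65536)
(-4078 + (38 + 95*M(-2)))*(J + ((√(-7316 + 6613) - 312) + 7307)) = (-4078 + (38 + 95*(-3 - 2)))*(65536 + ((√(-7316 + 6613) - 312) + 7307)) = (-4078 + (38 + 95*(-5)))*(65536 + ((√(-703) - 312) + 7307)) = (-4078 + (38 - 475))*(65536 + ((I*√703 - 312) + 7307)) = (-4078 - 437)*(65536 + ((-312 + I*√703) + 7307)) = -4515*(65536 + (6995 + I*√703)) = -4515*(72531 + I*√703) = -327477465 - 4515*I*√703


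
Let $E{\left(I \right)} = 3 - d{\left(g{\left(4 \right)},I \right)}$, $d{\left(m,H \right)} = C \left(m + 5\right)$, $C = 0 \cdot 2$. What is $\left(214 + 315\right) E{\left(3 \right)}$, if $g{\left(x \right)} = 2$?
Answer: $1587$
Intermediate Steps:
$C = 0$
$d{\left(m,H \right)} = 0$ ($d{\left(m,H \right)} = 0 \left(m + 5\right) = 0 \left(5 + m\right) = 0$)
$E{\left(I \right)} = 3$ ($E{\left(I \right)} = 3 - 0 = 3 + 0 = 3$)
$\left(214 + 315\right) E{\left(3 \right)} = \left(214 + 315\right) 3 = 529 \cdot 3 = 1587$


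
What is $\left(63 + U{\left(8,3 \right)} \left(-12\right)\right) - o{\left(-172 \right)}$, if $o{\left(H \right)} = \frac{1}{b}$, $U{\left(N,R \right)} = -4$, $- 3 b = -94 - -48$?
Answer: $\frac{5103}{46} \approx 110.93$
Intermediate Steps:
$b = \frac{46}{3}$ ($b = - \frac{-94 - -48}{3} = - \frac{-94 + 48}{3} = \left(- \frac{1}{3}\right) \left(-46\right) = \frac{46}{3} \approx 15.333$)
$o{\left(H \right)} = \frac{3}{46}$ ($o{\left(H \right)} = \frac{1}{\frac{46}{3}} = \frac{3}{46}$)
$\left(63 + U{\left(8,3 \right)} \left(-12\right)\right) - o{\left(-172 \right)} = \left(63 - -48\right) - \frac{3}{46} = \left(63 + 48\right) - \frac{3}{46} = 111 - \frac{3}{46} = \frac{5103}{46}$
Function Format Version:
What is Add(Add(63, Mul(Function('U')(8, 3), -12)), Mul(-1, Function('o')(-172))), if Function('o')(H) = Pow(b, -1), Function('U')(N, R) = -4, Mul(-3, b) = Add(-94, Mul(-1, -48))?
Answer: Rational(5103, 46) ≈ 110.93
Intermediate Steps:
b = Rational(46, 3) (b = Mul(Rational(-1, 3), Add(-94, Mul(-1, -48))) = Mul(Rational(-1, 3), Add(-94, 48)) = Mul(Rational(-1, 3), -46) = Rational(46, 3) ≈ 15.333)
Function('o')(H) = Rational(3, 46) (Function('o')(H) = Pow(Rational(46, 3), -1) = Rational(3, 46))
Add(Add(63, Mul(Function('U')(8, 3), -12)), Mul(-1, Function('o')(-172))) = Add(Add(63, Mul(-4, -12)), Mul(-1, Rational(3, 46))) = Add(Add(63, 48), Rational(-3, 46)) = Add(111, Rational(-3, 46)) = Rational(5103, 46)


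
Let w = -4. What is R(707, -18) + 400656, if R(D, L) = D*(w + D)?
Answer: 897677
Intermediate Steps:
R(D, L) = D*(-4 + D)
R(707, -18) + 400656 = 707*(-4 + 707) + 400656 = 707*703 + 400656 = 497021 + 400656 = 897677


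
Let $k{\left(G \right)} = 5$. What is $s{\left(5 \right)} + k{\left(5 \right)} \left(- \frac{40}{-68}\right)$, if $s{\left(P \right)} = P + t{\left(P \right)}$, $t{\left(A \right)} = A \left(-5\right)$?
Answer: $- \frac{290}{17} \approx -17.059$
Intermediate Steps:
$t{\left(A \right)} = - 5 A$
$s{\left(P \right)} = - 4 P$ ($s{\left(P \right)} = P - 5 P = - 4 P$)
$s{\left(5 \right)} + k{\left(5 \right)} \left(- \frac{40}{-68}\right) = \left(-4\right) 5 + 5 \left(- \frac{40}{-68}\right) = -20 + 5 \left(\left(-40\right) \left(- \frac{1}{68}\right)\right) = -20 + 5 \cdot \frac{10}{17} = -20 + \frac{50}{17} = - \frac{290}{17}$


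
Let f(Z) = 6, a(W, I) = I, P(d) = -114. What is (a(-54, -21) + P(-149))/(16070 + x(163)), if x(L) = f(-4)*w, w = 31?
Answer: -135/16256 ≈ -0.0083046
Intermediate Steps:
x(L) = 186 (x(L) = 6*31 = 186)
(a(-54, -21) + P(-149))/(16070 + x(163)) = (-21 - 114)/(16070 + 186) = -135/16256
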